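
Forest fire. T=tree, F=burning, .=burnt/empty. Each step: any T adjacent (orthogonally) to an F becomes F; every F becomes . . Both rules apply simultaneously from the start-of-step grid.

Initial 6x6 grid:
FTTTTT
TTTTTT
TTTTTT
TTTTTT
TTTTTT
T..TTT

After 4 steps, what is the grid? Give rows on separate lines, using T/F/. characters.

Step 1: 2 trees catch fire, 1 burn out
  .FTTTT
  FTTTTT
  TTTTTT
  TTTTTT
  TTTTTT
  T..TTT
Step 2: 3 trees catch fire, 2 burn out
  ..FTTT
  .FTTTT
  FTTTTT
  TTTTTT
  TTTTTT
  T..TTT
Step 3: 4 trees catch fire, 3 burn out
  ...FTT
  ..FTTT
  .FTTTT
  FTTTTT
  TTTTTT
  T..TTT
Step 4: 5 trees catch fire, 4 burn out
  ....FT
  ...FTT
  ..FTTT
  .FTTTT
  FTTTTT
  T..TTT

....FT
...FTT
..FTTT
.FTTTT
FTTTTT
T..TTT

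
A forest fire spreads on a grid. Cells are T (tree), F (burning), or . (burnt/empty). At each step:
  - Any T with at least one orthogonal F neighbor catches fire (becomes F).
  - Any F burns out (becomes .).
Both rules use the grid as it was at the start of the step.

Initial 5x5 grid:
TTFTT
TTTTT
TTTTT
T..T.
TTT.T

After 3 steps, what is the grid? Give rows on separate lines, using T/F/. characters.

Step 1: 3 trees catch fire, 1 burn out
  TF.FT
  TTFTT
  TTTTT
  T..T.
  TTT.T
Step 2: 5 trees catch fire, 3 burn out
  F...F
  TF.FT
  TTFTT
  T..T.
  TTT.T
Step 3: 4 trees catch fire, 5 burn out
  .....
  F...F
  TF.FT
  T..T.
  TTT.T

.....
F...F
TF.FT
T..T.
TTT.T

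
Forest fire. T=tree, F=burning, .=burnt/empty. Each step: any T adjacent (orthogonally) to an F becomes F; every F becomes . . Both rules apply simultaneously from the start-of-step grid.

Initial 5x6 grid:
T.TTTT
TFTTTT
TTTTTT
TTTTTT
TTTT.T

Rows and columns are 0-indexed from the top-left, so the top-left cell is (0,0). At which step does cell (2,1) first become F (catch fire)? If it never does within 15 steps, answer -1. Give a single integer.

Step 1: cell (2,1)='F' (+3 fires, +1 burnt)
  -> target ignites at step 1
Step 2: cell (2,1)='.' (+6 fires, +3 burnt)
Step 3: cell (2,1)='.' (+6 fires, +6 burnt)
Step 4: cell (2,1)='.' (+6 fires, +6 burnt)
Step 5: cell (2,1)='.' (+4 fires, +6 burnt)
Step 6: cell (2,1)='.' (+1 fires, +4 burnt)
Step 7: cell (2,1)='.' (+1 fires, +1 burnt)
Step 8: cell (2,1)='.' (+0 fires, +1 burnt)
  fire out at step 8

1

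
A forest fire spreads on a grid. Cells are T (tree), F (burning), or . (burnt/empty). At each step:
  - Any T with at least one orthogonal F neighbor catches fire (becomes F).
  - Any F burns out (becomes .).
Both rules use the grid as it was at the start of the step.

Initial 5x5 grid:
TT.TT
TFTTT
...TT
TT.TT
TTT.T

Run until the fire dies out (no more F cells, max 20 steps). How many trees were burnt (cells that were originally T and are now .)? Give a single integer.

Step 1: +3 fires, +1 burnt (F count now 3)
Step 2: +2 fires, +3 burnt (F count now 2)
Step 3: +3 fires, +2 burnt (F count now 3)
Step 4: +3 fires, +3 burnt (F count now 3)
Step 5: +1 fires, +3 burnt (F count now 1)
Step 6: +1 fires, +1 burnt (F count now 1)
Step 7: +0 fires, +1 burnt (F count now 0)
Fire out after step 7
Initially T: 18, now '.': 20
Total burnt (originally-T cells now '.'): 13

Answer: 13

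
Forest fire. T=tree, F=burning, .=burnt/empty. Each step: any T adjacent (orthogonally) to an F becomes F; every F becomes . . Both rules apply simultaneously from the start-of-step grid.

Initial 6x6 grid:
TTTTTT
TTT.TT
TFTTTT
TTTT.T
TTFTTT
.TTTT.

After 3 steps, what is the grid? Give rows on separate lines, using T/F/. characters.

Step 1: 8 trees catch fire, 2 burn out
  TTTTTT
  TFT.TT
  F.FTTT
  TFFT.T
  TF.FTT
  .TFTT.
Step 2: 10 trees catch fire, 8 burn out
  TFTTTT
  F.F.TT
  ...FTT
  F..F.T
  F...FT
  .F.FT.
Step 3: 5 trees catch fire, 10 burn out
  F.FTTT
  ....TT
  ....FT
  .....T
  .....F
  ....F.

F.FTTT
....TT
....FT
.....T
.....F
....F.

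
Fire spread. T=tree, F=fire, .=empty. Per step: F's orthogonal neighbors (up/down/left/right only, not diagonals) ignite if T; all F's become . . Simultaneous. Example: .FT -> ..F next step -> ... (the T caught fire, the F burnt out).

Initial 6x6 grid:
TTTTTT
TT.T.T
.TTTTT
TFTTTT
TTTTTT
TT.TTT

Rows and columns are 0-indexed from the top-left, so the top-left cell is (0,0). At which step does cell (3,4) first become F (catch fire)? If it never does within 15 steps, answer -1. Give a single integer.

Step 1: cell (3,4)='T' (+4 fires, +1 burnt)
Step 2: cell (3,4)='T' (+6 fires, +4 burnt)
Step 3: cell (3,4)='F' (+6 fires, +6 burnt)
  -> target ignites at step 3
Step 4: cell (3,4)='.' (+7 fires, +6 burnt)
Step 5: cell (3,4)='.' (+4 fires, +7 burnt)
Step 6: cell (3,4)='.' (+3 fires, +4 burnt)
Step 7: cell (3,4)='.' (+1 fires, +3 burnt)
Step 8: cell (3,4)='.' (+0 fires, +1 burnt)
  fire out at step 8

3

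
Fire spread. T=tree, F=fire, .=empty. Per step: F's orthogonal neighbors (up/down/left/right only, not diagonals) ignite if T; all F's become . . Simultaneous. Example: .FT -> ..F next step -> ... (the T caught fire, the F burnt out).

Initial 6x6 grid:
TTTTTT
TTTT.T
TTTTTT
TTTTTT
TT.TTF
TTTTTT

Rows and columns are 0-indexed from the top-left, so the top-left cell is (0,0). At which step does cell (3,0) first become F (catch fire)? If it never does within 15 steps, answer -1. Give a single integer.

Step 1: cell (3,0)='T' (+3 fires, +1 burnt)
Step 2: cell (3,0)='T' (+4 fires, +3 burnt)
Step 3: cell (3,0)='T' (+4 fires, +4 burnt)
Step 4: cell (3,0)='T' (+4 fires, +4 burnt)
Step 5: cell (3,0)='T' (+5 fires, +4 burnt)
Step 6: cell (3,0)='F' (+6 fires, +5 burnt)
  -> target ignites at step 6
Step 7: cell (3,0)='.' (+4 fires, +6 burnt)
Step 8: cell (3,0)='.' (+2 fires, +4 burnt)
Step 9: cell (3,0)='.' (+1 fires, +2 burnt)
Step 10: cell (3,0)='.' (+0 fires, +1 burnt)
  fire out at step 10

6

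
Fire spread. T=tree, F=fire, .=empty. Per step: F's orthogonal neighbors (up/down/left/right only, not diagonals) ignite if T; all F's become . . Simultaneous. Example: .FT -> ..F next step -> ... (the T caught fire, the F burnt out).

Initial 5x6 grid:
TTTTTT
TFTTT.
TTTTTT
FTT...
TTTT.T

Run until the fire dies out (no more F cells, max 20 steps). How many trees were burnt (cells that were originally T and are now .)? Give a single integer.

Step 1: +7 fires, +2 burnt (F count now 7)
Step 2: +6 fires, +7 burnt (F count now 6)
Step 3: +4 fires, +6 burnt (F count now 4)
Step 4: +3 fires, +4 burnt (F count now 3)
Step 5: +2 fires, +3 burnt (F count now 2)
Step 6: +0 fires, +2 burnt (F count now 0)
Fire out after step 6
Initially T: 23, now '.': 29
Total burnt (originally-T cells now '.'): 22

Answer: 22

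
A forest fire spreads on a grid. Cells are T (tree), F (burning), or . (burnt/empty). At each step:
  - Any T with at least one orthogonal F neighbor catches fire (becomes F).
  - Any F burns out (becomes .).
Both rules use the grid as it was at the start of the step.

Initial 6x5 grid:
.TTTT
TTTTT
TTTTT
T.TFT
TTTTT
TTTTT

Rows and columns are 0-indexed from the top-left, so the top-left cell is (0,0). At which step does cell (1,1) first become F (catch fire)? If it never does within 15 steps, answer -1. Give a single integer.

Step 1: cell (1,1)='T' (+4 fires, +1 burnt)
Step 2: cell (1,1)='T' (+6 fires, +4 burnt)
Step 3: cell (1,1)='T' (+7 fires, +6 burnt)
Step 4: cell (1,1)='F' (+6 fires, +7 burnt)
  -> target ignites at step 4
Step 5: cell (1,1)='.' (+4 fires, +6 burnt)
Step 6: cell (1,1)='.' (+0 fires, +4 burnt)
  fire out at step 6

4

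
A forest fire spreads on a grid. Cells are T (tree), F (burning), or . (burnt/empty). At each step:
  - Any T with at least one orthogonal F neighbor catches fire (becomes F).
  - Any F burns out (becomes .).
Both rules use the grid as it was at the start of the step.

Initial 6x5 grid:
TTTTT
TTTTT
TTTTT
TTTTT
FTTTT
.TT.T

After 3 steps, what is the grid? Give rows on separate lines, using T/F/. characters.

Step 1: 2 trees catch fire, 1 burn out
  TTTTT
  TTTTT
  TTTTT
  FTTTT
  .FTTT
  .TT.T
Step 2: 4 trees catch fire, 2 burn out
  TTTTT
  TTTTT
  FTTTT
  .FTTT
  ..FTT
  .FT.T
Step 3: 5 trees catch fire, 4 burn out
  TTTTT
  FTTTT
  .FTTT
  ..FTT
  ...FT
  ..F.T

TTTTT
FTTTT
.FTTT
..FTT
...FT
..F.T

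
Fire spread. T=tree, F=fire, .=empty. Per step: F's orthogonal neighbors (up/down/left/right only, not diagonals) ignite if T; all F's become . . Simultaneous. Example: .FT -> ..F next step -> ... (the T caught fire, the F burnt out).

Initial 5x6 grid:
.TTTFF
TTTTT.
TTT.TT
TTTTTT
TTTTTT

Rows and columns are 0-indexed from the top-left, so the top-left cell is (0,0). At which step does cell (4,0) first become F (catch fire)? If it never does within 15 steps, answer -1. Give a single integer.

Step 1: cell (4,0)='T' (+2 fires, +2 burnt)
Step 2: cell (4,0)='T' (+3 fires, +2 burnt)
Step 3: cell (4,0)='T' (+4 fires, +3 burnt)
Step 4: cell (4,0)='T' (+5 fires, +4 burnt)
Step 5: cell (4,0)='T' (+5 fires, +5 burnt)
Step 6: cell (4,0)='T' (+3 fires, +5 burnt)
Step 7: cell (4,0)='T' (+2 fires, +3 burnt)
Step 8: cell (4,0)='F' (+1 fires, +2 burnt)
  -> target ignites at step 8
Step 9: cell (4,0)='.' (+0 fires, +1 burnt)
  fire out at step 9

8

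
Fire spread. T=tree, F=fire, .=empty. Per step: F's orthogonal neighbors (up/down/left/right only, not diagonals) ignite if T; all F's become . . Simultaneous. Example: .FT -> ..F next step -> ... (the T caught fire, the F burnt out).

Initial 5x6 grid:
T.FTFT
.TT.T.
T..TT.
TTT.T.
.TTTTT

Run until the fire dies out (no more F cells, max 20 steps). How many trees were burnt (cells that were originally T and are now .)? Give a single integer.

Answer: 17

Derivation:
Step 1: +4 fires, +2 burnt (F count now 4)
Step 2: +2 fires, +4 burnt (F count now 2)
Step 3: +2 fires, +2 burnt (F count now 2)
Step 4: +1 fires, +2 burnt (F count now 1)
Step 5: +2 fires, +1 burnt (F count now 2)
Step 6: +1 fires, +2 burnt (F count now 1)
Step 7: +2 fires, +1 burnt (F count now 2)
Step 8: +1 fires, +2 burnt (F count now 1)
Step 9: +1 fires, +1 burnt (F count now 1)
Step 10: +1 fires, +1 burnt (F count now 1)
Step 11: +0 fires, +1 burnt (F count now 0)
Fire out after step 11
Initially T: 18, now '.': 29
Total burnt (originally-T cells now '.'): 17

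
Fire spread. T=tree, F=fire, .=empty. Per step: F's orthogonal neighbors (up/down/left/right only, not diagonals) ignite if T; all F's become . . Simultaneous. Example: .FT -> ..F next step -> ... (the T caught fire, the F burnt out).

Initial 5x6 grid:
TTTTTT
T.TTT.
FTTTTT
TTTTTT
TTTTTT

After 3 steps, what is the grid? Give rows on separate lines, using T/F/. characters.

Step 1: 3 trees catch fire, 1 burn out
  TTTTTT
  F.TTT.
  .FTTTT
  FTTTTT
  TTTTTT
Step 2: 4 trees catch fire, 3 burn out
  FTTTTT
  ..TTT.
  ..FTTT
  .FTTTT
  FTTTTT
Step 3: 5 trees catch fire, 4 burn out
  .FTTTT
  ..FTT.
  ...FTT
  ..FTTT
  .FTTTT

.FTTTT
..FTT.
...FTT
..FTTT
.FTTTT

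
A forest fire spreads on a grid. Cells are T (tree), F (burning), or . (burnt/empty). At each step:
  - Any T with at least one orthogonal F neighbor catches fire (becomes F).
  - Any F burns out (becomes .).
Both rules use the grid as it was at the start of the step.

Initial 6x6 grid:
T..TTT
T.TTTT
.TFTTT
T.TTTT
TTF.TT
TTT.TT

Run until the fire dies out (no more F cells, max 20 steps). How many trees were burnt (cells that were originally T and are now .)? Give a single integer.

Answer: 25

Derivation:
Step 1: +6 fires, +2 burnt (F count now 6)
Step 2: +5 fires, +6 burnt (F count now 5)
Step 3: +6 fires, +5 burnt (F count now 6)
Step 4: +4 fires, +6 burnt (F count now 4)
Step 5: +3 fires, +4 burnt (F count now 3)
Step 6: +1 fires, +3 burnt (F count now 1)
Step 7: +0 fires, +1 burnt (F count now 0)
Fire out after step 7
Initially T: 27, now '.': 34
Total burnt (originally-T cells now '.'): 25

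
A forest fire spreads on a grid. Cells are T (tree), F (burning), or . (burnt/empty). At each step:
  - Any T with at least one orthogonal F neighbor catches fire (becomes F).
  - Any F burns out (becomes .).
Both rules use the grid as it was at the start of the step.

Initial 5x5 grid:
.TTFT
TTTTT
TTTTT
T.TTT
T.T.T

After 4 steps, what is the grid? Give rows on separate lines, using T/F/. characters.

Step 1: 3 trees catch fire, 1 burn out
  .TF.F
  TTTFT
  TTTTT
  T.TTT
  T.T.T
Step 2: 4 trees catch fire, 3 burn out
  .F...
  TTF.F
  TTTFT
  T.TTT
  T.T.T
Step 3: 4 trees catch fire, 4 burn out
  .....
  TF...
  TTF.F
  T.TFT
  T.T.T
Step 4: 4 trees catch fire, 4 burn out
  .....
  F....
  TF...
  T.F.F
  T.T.T

.....
F....
TF...
T.F.F
T.T.T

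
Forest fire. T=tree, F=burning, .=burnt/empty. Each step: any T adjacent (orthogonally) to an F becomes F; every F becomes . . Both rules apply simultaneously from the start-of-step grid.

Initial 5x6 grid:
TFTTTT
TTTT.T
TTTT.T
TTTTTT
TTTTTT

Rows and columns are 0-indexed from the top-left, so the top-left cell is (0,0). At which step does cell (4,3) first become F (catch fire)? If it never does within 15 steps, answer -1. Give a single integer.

Step 1: cell (4,3)='T' (+3 fires, +1 burnt)
Step 2: cell (4,3)='T' (+4 fires, +3 burnt)
Step 3: cell (4,3)='T' (+5 fires, +4 burnt)
Step 4: cell (4,3)='T' (+5 fires, +5 burnt)
Step 5: cell (4,3)='T' (+4 fires, +5 burnt)
Step 6: cell (4,3)='F' (+3 fires, +4 burnt)
  -> target ignites at step 6
Step 7: cell (4,3)='.' (+2 fires, +3 burnt)
Step 8: cell (4,3)='.' (+1 fires, +2 burnt)
Step 9: cell (4,3)='.' (+0 fires, +1 burnt)
  fire out at step 9

6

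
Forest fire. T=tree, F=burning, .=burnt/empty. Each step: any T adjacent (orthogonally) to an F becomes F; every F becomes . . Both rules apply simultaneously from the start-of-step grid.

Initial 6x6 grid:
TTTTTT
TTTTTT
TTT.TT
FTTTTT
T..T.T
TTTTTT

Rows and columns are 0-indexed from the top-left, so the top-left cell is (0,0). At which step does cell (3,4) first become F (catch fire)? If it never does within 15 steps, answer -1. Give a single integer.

Step 1: cell (3,4)='T' (+3 fires, +1 burnt)
Step 2: cell (3,4)='T' (+4 fires, +3 burnt)
Step 3: cell (3,4)='T' (+5 fires, +4 burnt)
Step 4: cell (3,4)='F' (+5 fires, +5 burnt)
  -> target ignites at step 4
Step 5: cell (3,4)='.' (+5 fires, +5 burnt)
Step 6: cell (3,4)='.' (+5 fires, +5 burnt)
Step 7: cell (3,4)='.' (+3 fires, +5 burnt)
Step 8: cell (3,4)='.' (+1 fires, +3 burnt)
Step 9: cell (3,4)='.' (+0 fires, +1 burnt)
  fire out at step 9

4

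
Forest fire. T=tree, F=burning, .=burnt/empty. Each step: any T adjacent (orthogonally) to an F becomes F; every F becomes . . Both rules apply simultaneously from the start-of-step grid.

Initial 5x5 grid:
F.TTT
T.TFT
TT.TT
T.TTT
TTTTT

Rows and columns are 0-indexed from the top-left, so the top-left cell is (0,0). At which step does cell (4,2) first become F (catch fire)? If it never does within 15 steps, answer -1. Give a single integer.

Step 1: cell (4,2)='T' (+5 fires, +2 burnt)
Step 2: cell (4,2)='T' (+5 fires, +5 burnt)
Step 3: cell (4,2)='T' (+5 fires, +5 burnt)
Step 4: cell (4,2)='F' (+3 fires, +5 burnt)
  -> target ignites at step 4
Step 5: cell (4,2)='.' (+1 fires, +3 burnt)
Step 6: cell (4,2)='.' (+0 fires, +1 burnt)
  fire out at step 6

4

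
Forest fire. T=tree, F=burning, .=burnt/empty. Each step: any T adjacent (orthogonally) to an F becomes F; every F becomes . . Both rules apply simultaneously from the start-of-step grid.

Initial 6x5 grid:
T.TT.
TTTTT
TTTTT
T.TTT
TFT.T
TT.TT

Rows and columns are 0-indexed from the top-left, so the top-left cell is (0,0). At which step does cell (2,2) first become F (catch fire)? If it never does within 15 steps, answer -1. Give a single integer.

Step 1: cell (2,2)='T' (+3 fires, +1 burnt)
Step 2: cell (2,2)='T' (+3 fires, +3 burnt)
Step 3: cell (2,2)='F' (+3 fires, +3 burnt)
  -> target ignites at step 3
Step 4: cell (2,2)='.' (+5 fires, +3 burnt)
Step 5: cell (2,2)='.' (+6 fires, +5 burnt)
Step 6: cell (2,2)='.' (+3 fires, +6 burnt)
Step 7: cell (2,2)='.' (+1 fires, +3 burnt)
Step 8: cell (2,2)='.' (+0 fires, +1 burnt)
  fire out at step 8

3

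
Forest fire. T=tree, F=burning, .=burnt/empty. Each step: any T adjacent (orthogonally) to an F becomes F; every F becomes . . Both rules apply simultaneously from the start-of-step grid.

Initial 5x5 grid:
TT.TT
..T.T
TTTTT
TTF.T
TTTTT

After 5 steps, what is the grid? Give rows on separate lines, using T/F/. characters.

Step 1: 3 trees catch fire, 1 burn out
  TT.TT
  ..T.T
  TTFTT
  TF..T
  TTFTT
Step 2: 6 trees catch fire, 3 burn out
  TT.TT
  ..F.T
  TF.FT
  F...T
  TF.FT
Step 3: 4 trees catch fire, 6 burn out
  TT.TT
  ....T
  F...F
  ....T
  F...F
Step 4: 2 trees catch fire, 4 burn out
  TT.TT
  ....F
  .....
  ....F
  .....
Step 5: 1 trees catch fire, 2 burn out
  TT.TF
  .....
  .....
  .....
  .....

TT.TF
.....
.....
.....
.....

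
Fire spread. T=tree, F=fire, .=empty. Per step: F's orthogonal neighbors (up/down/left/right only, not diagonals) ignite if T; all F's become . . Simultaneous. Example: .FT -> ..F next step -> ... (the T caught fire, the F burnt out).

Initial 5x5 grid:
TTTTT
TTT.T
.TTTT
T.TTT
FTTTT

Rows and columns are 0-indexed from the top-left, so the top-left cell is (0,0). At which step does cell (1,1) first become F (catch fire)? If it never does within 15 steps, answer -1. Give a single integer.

Step 1: cell (1,1)='T' (+2 fires, +1 burnt)
Step 2: cell (1,1)='T' (+1 fires, +2 burnt)
Step 3: cell (1,1)='T' (+2 fires, +1 burnt)
Step 4: cell (1,1)='T' (+3 fires, +2 burnt)
Step 5: cell (1,1)='T' (+4 fires, +3 burnt)
Step 6: cell (1,1)='F' (+3 fires, +4 burnt)
  -> target ignites at step 6
Step 7: cell (1,1)='.' (+4 fires, +3 burnt)
Step 8: cell (1,1)='.' (+2 fires, +4 burnt)
Step 9: cell (1,1)='.' (+0 fires, +2 burnt)
  fire out at step 9

6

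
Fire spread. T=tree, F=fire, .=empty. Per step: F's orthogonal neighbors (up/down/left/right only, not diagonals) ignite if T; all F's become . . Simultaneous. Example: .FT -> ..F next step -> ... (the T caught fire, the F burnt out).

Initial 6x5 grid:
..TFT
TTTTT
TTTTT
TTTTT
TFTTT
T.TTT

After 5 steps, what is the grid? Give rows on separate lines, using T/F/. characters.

Step 1: 6 trees catch fire, 2 burn out
  ..F.F
  TTTFT
  TTTTT
  TFTTT
  F.FTT
  T.TTT
Step 2: 9 trees catch fire, 6 burn out
  .....
  TTF.F
  TFTFT
  F.FTT
  ...FT
  F.FTT
Step 3: 7 trees catch fire, 9 burn out
  .....
  TF...
  F.F.F
  ...FT
  ....F
  ...FT
Step 4: 3 trees catch fire, 7 burn out
  .....
  F....
  .....
  ....F
  .....
  ....F
Step 5: 0 trees catch fire, 3 burn out
  .....
  .....
  .....
  .....
  .....
  .....

.....
.....
.....
.....
.....
.....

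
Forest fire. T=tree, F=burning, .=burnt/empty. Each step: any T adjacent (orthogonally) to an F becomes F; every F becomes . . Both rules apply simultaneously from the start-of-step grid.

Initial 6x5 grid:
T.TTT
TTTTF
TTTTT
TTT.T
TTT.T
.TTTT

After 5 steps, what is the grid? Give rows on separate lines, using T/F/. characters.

Step 1: 3 trees catch fire, 1 burn out
  T.TTF
  TTTF.
  TTTTF
  TTT.T
  TTT.T
  .TTTT
Step 2: 4 trees catch fire, 3 burn out
  T.TF.
  TTF..
  TTTF.
  TTT.F
  TTT.T
  .TTTT
Step 3: 4 trees catch fire, 4 burn out
  T.F..
  TF...
  TTF..
  TTT..
  TTT.F
  .TTTT
Step 4: 4 trees catch fire, 4 burn out
  T....
  F....
  TF...
  TTF..
  TTT..
  .TTTF
Step 5: 5 trees catch fire, 4 burn out
  F....
  .....
  F....
  TF...
  TTF..
  .TTF.

F....
.....
F....
TF...
TTF..
.TTF.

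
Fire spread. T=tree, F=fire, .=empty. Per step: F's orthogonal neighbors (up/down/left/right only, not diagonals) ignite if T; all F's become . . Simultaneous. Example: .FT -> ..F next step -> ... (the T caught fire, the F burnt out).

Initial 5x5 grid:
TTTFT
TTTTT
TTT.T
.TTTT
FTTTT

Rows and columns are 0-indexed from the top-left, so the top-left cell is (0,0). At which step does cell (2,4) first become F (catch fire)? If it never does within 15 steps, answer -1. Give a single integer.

Step 1: cell (2,4)='T' (+4 fires, +2 burnt)
Step 2: cell (2,4)='T' (+5 fires, +4 burnt)
Step 3: cell (2,4)='F' (+7 fires, +5 burnt)
  -> target ignites at step 3
Step 4: cell (2,4)='.' (+5 fires, +7 burnt)
Step 5: cell (2,4)='.' (+0 fires, +5 burnt)
  fire out at step 5

3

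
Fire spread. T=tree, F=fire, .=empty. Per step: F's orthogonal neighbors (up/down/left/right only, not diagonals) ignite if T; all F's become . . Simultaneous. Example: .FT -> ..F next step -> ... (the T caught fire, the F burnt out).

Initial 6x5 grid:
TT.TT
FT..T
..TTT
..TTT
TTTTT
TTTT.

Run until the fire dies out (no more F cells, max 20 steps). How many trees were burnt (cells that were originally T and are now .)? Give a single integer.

Step 1: +2 fires, +1 burnt (F count now 2)
Step 2: +1 fires, +2 burnt (F count now 1)
Step 3: +0 fires, +1 burnt (F count now 0)
Fire out after step 3
Initially T: 21, now '.': 12
Total burnt (originally-T cells now '.'): 3

Answer: 3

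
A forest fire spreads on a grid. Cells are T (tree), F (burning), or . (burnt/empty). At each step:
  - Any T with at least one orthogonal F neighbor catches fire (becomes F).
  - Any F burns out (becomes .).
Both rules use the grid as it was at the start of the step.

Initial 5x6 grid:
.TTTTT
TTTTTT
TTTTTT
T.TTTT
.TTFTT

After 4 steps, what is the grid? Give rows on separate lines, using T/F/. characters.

Step 1: 3 trees catch fire, 1 burn out
  .TTTTT
  TTTTTT
  TTTTTT
  T.TFTT
  .TF.FT
Step 2: 5 trees catch fire, 3 burn out
  .TTTTT
  TTTTTT
  TTTFTT
  T.F.FT
  .F...F
Step 3: 4 trees catch fire, 5 burn out
  .TTTTT
  TTTFTT
  TTF.FT
  T....F
  ......
Step 4: 5 trees catch fire, 4 burn out
  .TTFTT
  TTF.FT
  TF...F
  T.....
  ......

.TTFTT
TTF.FT
TF...F
T.....
......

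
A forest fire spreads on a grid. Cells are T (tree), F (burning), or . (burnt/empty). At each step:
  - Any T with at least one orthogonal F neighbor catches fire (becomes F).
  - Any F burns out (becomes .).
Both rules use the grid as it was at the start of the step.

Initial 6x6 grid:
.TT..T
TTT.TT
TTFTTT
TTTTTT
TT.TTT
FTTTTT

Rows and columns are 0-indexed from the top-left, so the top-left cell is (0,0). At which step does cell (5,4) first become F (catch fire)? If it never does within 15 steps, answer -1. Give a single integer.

Step 1: cell (5,4)='T' (+6 fires, +2 burnt)
Step 2: cell (5,4)='T' (+9 fires, +6 burnt)
Step 3: cell (5,4)='T' (+7 fires, +9 burnt)
Step 4: cell (5,4)='F' (+4 fires, +7 burnt)
  -> target ignites at step 4
Step 5: cell (5,4)='.' (+3 fires, +4 burnt)
Step 6: cell (5,4)='.' (+0 fires, +3 burnt)
  fire out at step 6

4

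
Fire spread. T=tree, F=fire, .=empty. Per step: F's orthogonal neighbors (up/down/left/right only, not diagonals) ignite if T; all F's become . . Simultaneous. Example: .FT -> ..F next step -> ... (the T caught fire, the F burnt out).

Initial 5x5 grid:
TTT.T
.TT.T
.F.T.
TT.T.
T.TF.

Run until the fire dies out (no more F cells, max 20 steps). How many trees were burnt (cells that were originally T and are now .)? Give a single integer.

Step 1: +4 fires, +2 burnt (F count now 4)
Step 2: +4 fires, +4 burnt (F count now 4)
Step 3: +3 fires, +4 burnt (F count now 3)
Step 4: +0 fires, +3 burnt (F count now 0)
Fire out after step 4
Initially T: 13, now '.': 23
Total burnt (originally-T cells now '.'): 11

Answer: 11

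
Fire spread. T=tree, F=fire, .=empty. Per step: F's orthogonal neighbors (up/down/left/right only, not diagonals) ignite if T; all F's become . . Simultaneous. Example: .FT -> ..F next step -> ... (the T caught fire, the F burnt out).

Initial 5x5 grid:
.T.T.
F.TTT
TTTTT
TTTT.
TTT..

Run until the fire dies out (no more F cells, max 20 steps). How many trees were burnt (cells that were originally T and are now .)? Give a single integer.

Answer: 16

Derivation:
Step 1: +1 fires, +1 burnt (F count now 1)
Step 2: +2 fires, +1 burnt (F count now 2)
Step 3: +3 fires, +2 burnt (F count now 3)
Step 4: +4 fires, +3 burnt (F count now 4)
Step 5: +4 fires, +4 burnt (F count now 4)
Step 6: +2 fires, +4 burnt (F count now 2)
Step 7: +0 fires, +2 burnt (F count now 0)
Fire out after step 7
Initially T: 17, now '.': 24
Total burnt (originally-T cells now '.'): 16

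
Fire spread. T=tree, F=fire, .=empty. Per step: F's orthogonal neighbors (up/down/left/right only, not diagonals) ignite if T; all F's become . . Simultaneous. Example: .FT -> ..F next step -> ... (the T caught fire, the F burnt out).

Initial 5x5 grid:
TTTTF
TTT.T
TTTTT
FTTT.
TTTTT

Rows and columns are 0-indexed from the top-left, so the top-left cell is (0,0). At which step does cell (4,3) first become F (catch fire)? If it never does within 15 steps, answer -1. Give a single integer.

Step 1: cell (4,3)='T' (+5 fires, +2 burnt)
Step 2: cell (4,3)='T' (+6 fires, +5 burnt)
Step 3: cell (4,3)='T' (+8 fires, +6 burnt)
Step 4: cell (4,3)='F' (+1 fires, +8 burnt)
  -> target ignites at step 4
Step 5: cell (4,3)='.' (+1 fires, +1 burnt)
Step 6: cell (4,3)='.' (+0 fires, +1 burnt)
  fire out at step 6

4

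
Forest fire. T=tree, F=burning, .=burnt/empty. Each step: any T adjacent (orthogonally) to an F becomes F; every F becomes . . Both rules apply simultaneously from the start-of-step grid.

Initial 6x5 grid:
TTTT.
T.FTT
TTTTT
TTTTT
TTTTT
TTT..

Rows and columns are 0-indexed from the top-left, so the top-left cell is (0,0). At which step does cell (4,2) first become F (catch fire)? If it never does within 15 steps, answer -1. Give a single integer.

Step 1: cell (4,2)='T' (+3 fires, +1 burnt)
Step 2: cell (4,2)='T' (+6 fires, +3 burnt)
Step 3: cell (4,2)='F' (+6 fires, +6 burnt)
  -> target ignites at step 3
Step 4: cell (4,2)='.' (+6 fires, +6 burnt)
Step 5: cell (4,2)='.' (+3 fires, +6 burnt)
Step 6: cell (4,2)='.' (+1 fires, +3 burnt)
Step 7: cell (4,2)='.' (+0 fires, +1 burnt)
  fire out at step 7

3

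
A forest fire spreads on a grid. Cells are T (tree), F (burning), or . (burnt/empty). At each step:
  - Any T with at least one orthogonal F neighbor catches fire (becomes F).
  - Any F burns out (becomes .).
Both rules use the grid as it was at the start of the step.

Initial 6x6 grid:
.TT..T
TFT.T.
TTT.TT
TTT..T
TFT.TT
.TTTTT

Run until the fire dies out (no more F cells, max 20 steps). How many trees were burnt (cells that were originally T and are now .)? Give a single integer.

Step 1: +8 fires, +2 burnt (F count now 8)
Step 2: +6 fires, +8 burnt (F count now 6)
Step 3: +1 fires, +6 burnt (F count now 1)
Step 4: +1 fires, +1 burnt (F count now 1)
Step 5: +2 fires, +1 burnt (F count now 2)
Step 6: +1 fires, +2 burnt (F count now 1)
Step 7: +1 fires, +1 burnt (F count now 1)
Step 8: +1 fires, +1 burnt (F count now 1)
Step 9: +1 fires, +1 burnt (F count now 1)
Step 10: +1 fires, +1 burnt (F count now 1)
Step 11: +0 fires, +1 burnt (F count now 0)
Fire out after step 11
Initially T: 24, now '.': 35
Total burnt (originally-T cells now '.'): 23

Answer: 23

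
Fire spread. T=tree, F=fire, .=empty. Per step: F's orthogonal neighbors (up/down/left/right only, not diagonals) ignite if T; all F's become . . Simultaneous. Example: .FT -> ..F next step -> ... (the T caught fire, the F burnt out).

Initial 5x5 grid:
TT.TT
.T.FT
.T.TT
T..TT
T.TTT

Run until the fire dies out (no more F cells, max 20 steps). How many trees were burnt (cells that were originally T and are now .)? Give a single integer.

Answer: 10

Derivation:
Step 1: +3 fires, +1 burnt (F count now 3)
Step 2: +3 fires, +3 burnt (F count now 3)
Step 3: +2 fires, +3 burnt (F count now 2)
Step 4: +2 fires, +2 burnt (F count now 2)
Step 5: +0 fires, +2 burnt (F count now 0)
Fire out after step 5
Initially T: 16, now '.': 19
Total burnt (originally-T cells now '.'): 10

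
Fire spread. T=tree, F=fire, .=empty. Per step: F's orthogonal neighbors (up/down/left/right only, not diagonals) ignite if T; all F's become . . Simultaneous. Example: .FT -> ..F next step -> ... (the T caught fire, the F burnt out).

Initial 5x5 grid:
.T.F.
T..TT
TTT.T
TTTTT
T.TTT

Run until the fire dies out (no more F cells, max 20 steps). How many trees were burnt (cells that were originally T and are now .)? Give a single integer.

Step 1: +1 fires, +1 burnt (F count now 1)
Step 2: +1 fires, +1 burnt (F count now 1)
Step 3: +1 fires, +1 burnt (F count now 1)
Step 4: +1 fires, +1 burnt (F count now 1)
Step 5: +2 fires, +1 burnt (F count now 2)
Step 6: +2 fires, +2 burnt (F count now 2)
Step 7: +3 fires, +2 burnt (F count now 3)
Step 8: +2 fires, +3 burnt (F count now 2)
Step 9: +2 fires, +2 burnt (F count now 2)
Step 10: +1 fires, +2 burnt (F count now 1)
Step 11: +0 fires, +1 burnt (F count now 0)
Fire out after step 11
Initially T: 17, now '.': 24
Total burnt (originally-T cells now '.'): 16

Answer: 16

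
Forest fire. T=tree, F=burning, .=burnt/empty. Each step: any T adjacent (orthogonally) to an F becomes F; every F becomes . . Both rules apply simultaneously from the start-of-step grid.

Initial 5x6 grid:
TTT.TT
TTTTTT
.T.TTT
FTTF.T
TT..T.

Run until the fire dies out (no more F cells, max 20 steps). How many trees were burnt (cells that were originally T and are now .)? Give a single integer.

Answer: 20

Derivation:
Step 1: +4 fires, +2 burnt (F count now 4)
Step 2: +4 fires, +4 burnt (F count now 4)
Step 3: +4 fires, +4 burnt (F count now 4)
Step 4: +6 fires, +4 burnt (F count now 6)
Step 5: +2 fires, +6 burnt (F count now 2)
Step 6: +0 fires, +2 burnt (F count now 0)
Fire out after step 6
Initially T: 21, now '.': 29
Total burnt (originally-T cells now '.'): 20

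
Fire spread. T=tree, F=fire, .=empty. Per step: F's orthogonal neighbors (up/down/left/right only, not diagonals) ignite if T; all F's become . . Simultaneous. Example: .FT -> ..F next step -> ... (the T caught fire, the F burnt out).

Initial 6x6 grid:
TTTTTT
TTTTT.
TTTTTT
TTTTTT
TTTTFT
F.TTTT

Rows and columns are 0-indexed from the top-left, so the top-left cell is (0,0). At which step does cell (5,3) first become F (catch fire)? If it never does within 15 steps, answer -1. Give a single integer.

Step 1: cell (5,3)='T' (+5 fires, +2 burnt)
Step 2: cell (5,3)='F' (+8 fires, +5 burnt)
  -> target ignites at step 2
Step 3: cell (5,3)='.' (+7 fires, +8 burnt)
Step 4: cell (5,3)='.' (+5 fires, +7 burnt)
Step 5: cell (5,3)='.' (+5 fires, +5 burnt)
Step 6: cell (5,3)='.' (+2 fires, +5 burnt)
Step 7: cell (5,3)='.' (+0 fires, +2 burnt)
  fire out at step 7

2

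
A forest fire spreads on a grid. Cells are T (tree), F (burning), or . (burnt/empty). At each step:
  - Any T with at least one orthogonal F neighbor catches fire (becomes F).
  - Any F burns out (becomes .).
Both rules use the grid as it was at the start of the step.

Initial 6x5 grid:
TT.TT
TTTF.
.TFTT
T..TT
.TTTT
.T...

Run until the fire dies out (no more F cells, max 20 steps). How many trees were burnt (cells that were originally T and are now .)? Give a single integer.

Step 1: +4 fires, +2 burnt (F count now 4)
Step 2: +4 fires, +4 burnt (F count now 4)
Step 3: +4 fires, +4 burnt (F count now 4)
Step 4: +3 fires, +4 burnt (F count now 3)
Step 5: +1 fires, +3 burnt (F count now 1)
Step 6: +1 fires, +1 burnt (F count now 1)
Step 7: +0 fires, +1 burnt (F count now 0)
Fire out after step 7
Initially T: 18, now '.': 29
Total burnt (originally-T cells now '.'): 17

Answer: 17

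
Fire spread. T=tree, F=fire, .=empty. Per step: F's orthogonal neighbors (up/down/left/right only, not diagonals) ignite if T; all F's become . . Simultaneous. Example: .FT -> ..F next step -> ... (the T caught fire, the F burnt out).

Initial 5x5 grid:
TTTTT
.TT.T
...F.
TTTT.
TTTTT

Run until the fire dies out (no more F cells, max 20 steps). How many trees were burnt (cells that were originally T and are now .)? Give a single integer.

Step 1: +1 fires, +1 burnt (F count now 1)
Step 2: +2 fires, +1 burnt (F count now 2)
Step 3: +3 fires, +2 burnt (F count now 3)
Step 4: +2 fires, +3 burnt (F count now 2)
Step 5: +1 fires, +2 burnt (F count now 1)
Step 6: +0 fires, +1 burnt (F count now 0)
Fire out after step 6
Initially T: 17, now '.': 17
Total burnt (originally-T cells now '.'): 9

Answer: 9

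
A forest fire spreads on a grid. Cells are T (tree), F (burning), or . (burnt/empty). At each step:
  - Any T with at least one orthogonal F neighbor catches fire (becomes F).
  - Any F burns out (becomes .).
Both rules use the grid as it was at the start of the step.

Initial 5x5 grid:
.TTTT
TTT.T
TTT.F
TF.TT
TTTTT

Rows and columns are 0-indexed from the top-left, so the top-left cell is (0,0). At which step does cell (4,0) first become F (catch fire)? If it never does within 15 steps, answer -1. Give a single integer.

Step 1: cell (4,0)='T' (+5 fires, +2 burnt)
Step 2: cell (4,0)='F' (+8 fires, +5 burnt)
  -> target ignites at step 2
Step 3: cell (4,0)='.' (+5 fires, +8 burnt)
Step 4: cell (4,0)='.' (+1 fires, +5 burnt)
Step 5: cell (4,0)='.' (+0 fires, +1 burnt)
  fire out at step 5

2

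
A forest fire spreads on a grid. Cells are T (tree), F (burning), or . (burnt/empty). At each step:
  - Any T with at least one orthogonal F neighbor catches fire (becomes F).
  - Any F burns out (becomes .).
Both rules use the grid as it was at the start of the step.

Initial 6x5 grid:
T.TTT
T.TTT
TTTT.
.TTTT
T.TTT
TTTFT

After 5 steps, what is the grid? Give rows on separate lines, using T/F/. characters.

Step 1: 3 trees catch fire, 1 burn out
  T.TTT
  T.TTT
  TTTT.
  .TTTT
  T.TFT
  TTF.F
Step 2: 4 trees catch fire, 3 burn out
  T.TTT
  T.TTT
  TTTT.
  .TTFT
  T.F.F
  TF...
Step 3: 4 trees catch fire, 4 burn out
  T.TTT
  T.TTT
  TTTF.
  .TF.F
  T....
  F....
Step 4: 4 trees catch fire, 4 burn out
  T.TTT
  T.TFT
  TTF..
  .F...
  F....
  .....
Step 5: 4 trees catch fire, 4 burn out
  T.TFT
  T.F.F
  TF...
  .....
  .....
  .....

T.TFT
T.F.F
TF...
.....
.....
.....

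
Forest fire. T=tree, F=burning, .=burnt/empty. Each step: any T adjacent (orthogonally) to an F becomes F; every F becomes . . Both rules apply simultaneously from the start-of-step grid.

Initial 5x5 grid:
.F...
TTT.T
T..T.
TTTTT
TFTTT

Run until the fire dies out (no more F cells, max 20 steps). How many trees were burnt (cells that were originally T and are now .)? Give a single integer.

Step 1: +4 fires, +2 burnt (F count now 4)
Step 2: +5 fires, +4 burnt (F count now 5)
Step 3: +3 fires, +5 burnt (F count now 3)
Step 4: +2 fires, +3 burnt (F count now 2)
Step 5: +0 fires, +2 burnt (F count now 0)
Fire out after step 5
Initially T: 15, now '.': 24
Total burnt (originally-T cells now '.'): 14

Answer: 14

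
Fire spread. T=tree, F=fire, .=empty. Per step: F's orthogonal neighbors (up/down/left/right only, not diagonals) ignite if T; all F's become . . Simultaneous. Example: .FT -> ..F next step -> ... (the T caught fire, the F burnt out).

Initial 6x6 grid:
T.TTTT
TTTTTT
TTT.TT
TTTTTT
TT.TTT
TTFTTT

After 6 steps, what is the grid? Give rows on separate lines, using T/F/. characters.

Step 1: 2 trees catch fire, 1 burn out
  T.TTTT
  TTTTTT
  TTT.TT
  TTTTTT
  TT.TTT
  TF.FTT
Step 2: 4 trees catch fire, 2 burn out
  T.TTTT
  TTTTTT
  TTT.TT
  TTTTTT
  TF.FTT
  F...FT
Step 3: 5 trees catch fire, 4 burn out
  T.TTTT
  TTTTTT
  TTT.TT
  TFTFTT
  F...FT
  .....F
Step 4: 5 trees catch fire, 5 burn out
  T.TTTT
  TTTTTT
  TFT.TT
  F.F.FT
  .....F
  ......
Step 5: 5 trees catch fire, 5 burn out
  T.TTTT
  TFTTTT
  F.F.FT
  .....F
  ......
  ......
Step 6: 4 trees catch fire, 5 burn out
  T.TTTT
  F.FTFT
  .....F
  ......
  ......
  ......

T.TTTT
F.FTFT
.....F
......
......
......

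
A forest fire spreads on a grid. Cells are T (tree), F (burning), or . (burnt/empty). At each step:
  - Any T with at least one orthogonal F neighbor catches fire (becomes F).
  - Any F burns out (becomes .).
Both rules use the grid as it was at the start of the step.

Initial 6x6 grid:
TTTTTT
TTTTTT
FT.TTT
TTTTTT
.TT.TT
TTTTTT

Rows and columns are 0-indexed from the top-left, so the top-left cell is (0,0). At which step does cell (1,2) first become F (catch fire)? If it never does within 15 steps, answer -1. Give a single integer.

Step 1: cell (1,2)='T' (+3 fires, +1 burnt)
Step 2: cell (1,2)='T' (+3 fires, +3 burnt)
Step 3: cell (1,2)='F' (+4 fires, +3 burnt)
  -> target ignites at step 3
Step 4: cell (1,2)='.' (+5 fires, +4 burnt)
Step 5: cell (1,2)='.' (+6 fires, +5 burnt)
Step 6: cell (1,2)='.' (+6 fires, +6 burnt)
Step 7: cell (1,2)='.' (+4 fires, +6 burnt)
Step 8: cell (1,2)='.' (+1 fires, +4 burnt)
Step 9: cell (1,2)='.' (+0 fires, +1 burnt)
  fire out at step 9

3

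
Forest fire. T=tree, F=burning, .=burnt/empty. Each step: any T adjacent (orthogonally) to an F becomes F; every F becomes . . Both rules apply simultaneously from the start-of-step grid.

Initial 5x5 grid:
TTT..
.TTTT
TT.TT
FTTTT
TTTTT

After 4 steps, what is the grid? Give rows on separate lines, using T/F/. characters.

Step 1: 3 trees catch fire, 1 burn out
  TTT..
  .TTTT
  FT.TT
  .FTTT
  FTTTT
Step 2: 3 trees catch fire, 3 burn out
  TTT..
  .TTTT
  .F.TT
  ..FTT
  .FTTT
Step 3: 3 trees catch fire, 3 burn out
  TTT..
  .FTTT
  ...TT
  ...FT
  ..FTT
Step 4: 5 trees catch fire, 3 burn out
  TFT..
  ..FTT
  ...FT
  ....F
  ...FT

TFT..
..FTT
...FT
....F
...FT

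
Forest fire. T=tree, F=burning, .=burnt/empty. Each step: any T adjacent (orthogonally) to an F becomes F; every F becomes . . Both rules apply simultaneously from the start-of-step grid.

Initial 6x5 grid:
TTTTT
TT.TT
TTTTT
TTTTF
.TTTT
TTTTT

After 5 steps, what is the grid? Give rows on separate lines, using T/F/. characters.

Step 1: 3 trees catch fire, 1 burn out
  TTTTT
  TT.TT
  TTTTF
  TTTF.
  .TTTF
  TTTTT
Step 2: 5 trees catch fire, 3 burn out
  TTTTT
  TT.TF
  TTTF.
  TTF..
  .TTF.
  TTTTF
Step 3: 6 trees catch fire, 5 burn out
  TTTTF
  TT.F.
  TTF..
  TF...
  .TF..
  TTTF.
Step 4: 5 trees catch fire, 6 burn out
  TTTF.
  TT...
  TF...
  F....
  .F...
  TTF..
Step 5: 4 trees catch fire, 5 burn out
  TTF..
  TF...
  F....
  .....
  .....
  TF...

TTF..
TF...
F....
.....
.....
TF...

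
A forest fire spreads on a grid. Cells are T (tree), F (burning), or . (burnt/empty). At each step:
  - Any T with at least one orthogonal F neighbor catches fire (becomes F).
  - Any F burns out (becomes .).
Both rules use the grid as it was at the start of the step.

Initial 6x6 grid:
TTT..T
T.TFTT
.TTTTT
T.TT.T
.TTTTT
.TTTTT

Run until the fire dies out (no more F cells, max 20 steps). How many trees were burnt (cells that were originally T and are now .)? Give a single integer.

Step 1: +3 fires, +1 burnt (F count now 3)
Step 2: +5 fires, +3 burnt (F count now 5)
Step 3: +6 fires, +5 burnt (F count now 6)
Step 4: +5 fires, +6 burnt (F count now 5)
Step 5: +5 fires, +5 burnt (F count now 5)
Step 6: +2 fires, +5 burnt (F count now 2)
Step 7: +0 fires, +2 burnt (F count now 0)
Fire out after step 7
Initially T: 27, now '.': 35
Total burnt (originally-T cells now '.'): 26

Answer: 26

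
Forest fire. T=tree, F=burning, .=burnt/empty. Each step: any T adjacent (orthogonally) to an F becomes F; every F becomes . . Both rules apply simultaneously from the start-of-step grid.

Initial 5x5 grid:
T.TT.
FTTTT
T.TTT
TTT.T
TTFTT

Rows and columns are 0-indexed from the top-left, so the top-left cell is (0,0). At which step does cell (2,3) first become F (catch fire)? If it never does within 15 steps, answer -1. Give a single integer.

Step 1: cell (2,3)='T' (+6 fires, +2 burnt)
Step 2: cell (2,3)='T' (+6 fires, +6 burnt)
Step 3: cell (2,3)='F' (+4 fires, +6 burnt)
  -> target ignites at step 3
Step 4: cell (2,3)='.' (+3 fires, +4 burnt)
Step 5: cell (2,3)='.' (+0 fires, +3 burnt)
  fire out at step 5

3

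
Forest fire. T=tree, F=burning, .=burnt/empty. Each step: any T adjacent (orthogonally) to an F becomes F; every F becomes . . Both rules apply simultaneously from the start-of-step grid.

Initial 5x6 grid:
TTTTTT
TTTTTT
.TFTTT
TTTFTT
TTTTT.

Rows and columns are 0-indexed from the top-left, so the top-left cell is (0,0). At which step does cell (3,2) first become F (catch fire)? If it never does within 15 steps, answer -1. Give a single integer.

Step 1: cell (3,2)='F' (+6 fires, +2 burnt)
  -> target ignites at step 1
Step 2: cell (3,2)='.' (+8 fires, +6 burnt)
Step 3: cell (3,2)='.' (+7 fires, +8 burnt)
Step 4: cell (3,2)='.' (+4 fires, +7 burnt)
Step 5: cell (3,2)='.' (+1 fires, +4 burnt)
Step 6: cell (3,2)='.' (+0 fires, +1 burnt)
  fire out at step 6

1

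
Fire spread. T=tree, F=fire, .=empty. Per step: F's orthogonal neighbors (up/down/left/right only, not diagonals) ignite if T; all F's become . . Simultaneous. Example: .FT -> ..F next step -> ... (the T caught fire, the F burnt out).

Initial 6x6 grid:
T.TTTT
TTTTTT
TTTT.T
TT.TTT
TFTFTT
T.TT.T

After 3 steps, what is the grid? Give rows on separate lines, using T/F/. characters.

Step 1: 6 trees catch fire, 2 burn out
  T.TTTT
  TTTTTT
  TTTT.T
  TF.FTT
  F.F.FT
  T.TF.T
Step 2: 7 trees catch fire, 6 burn out
  T.TTTT
  TTTTTT
  TFTF.T
  F...FT
  .....F
  F.F..T
Step 3: 6 trees catch fire, 7 burn out
  T.TTTT
  TFTFTT
  F.F..T
  .....F
  ......
  .....F

T.TTTT
TFTFTT
F.F..T
.....F
......
.....F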